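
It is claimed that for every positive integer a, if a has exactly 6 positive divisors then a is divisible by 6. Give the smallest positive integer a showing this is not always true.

a = 20

A counterexample is any positive integer a such that a has exactly 6 positive divisors but a is not divisible by 6; we check each in order.
For a = 12, 18 the conclusion holds.
a = 20: τ(20) = 6; 20 mod 6 = 2.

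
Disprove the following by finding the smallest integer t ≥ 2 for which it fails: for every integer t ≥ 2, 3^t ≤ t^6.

We need the least integer t ≥ 2 for which 3^t > t^6.
For t = 2, 3, 4, 5, …, 12, 13, 14 the conclusion holds.
t = 15: 3^t = 14348907 and t^6 = 11390625, so 14348907 > 11390625.
Thus t = 15 disproves the claim, and no smaller t works.

t = 15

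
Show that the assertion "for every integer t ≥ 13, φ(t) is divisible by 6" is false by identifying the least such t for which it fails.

t = 15

A counterexample is any integer t ≥ 13 such that φ(t) is not divisible by 6; we check each in order.
For t = 13, 14 the conclusion holds.
t = 15: φ(15) = 8; 8 mod 6 = 2.
So t = 15 is the smallest counterexample.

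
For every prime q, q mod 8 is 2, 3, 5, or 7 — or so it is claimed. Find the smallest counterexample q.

q = 17

We need the least prime q for which the claim fails.
q = 2: 2 mod 8 = 2.
q = 3: 3 mod 8 = 3.
q = 5: 5 mod 8 = 5.
q = 7: 7 mod 8 = 7.
q = 11: 11 mod 8 = 3.
q = 13: 13 mod 8 = 5.
q = 17: 17 mod 8 = 1 — not in {2, 3, 5, 7}.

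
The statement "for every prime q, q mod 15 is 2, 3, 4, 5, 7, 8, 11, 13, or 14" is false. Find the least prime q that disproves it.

q = 31

We need the least prime q for which the claim fails.
For q = 2, 3, 5, 7, 11, 13, 17, 19, 23, 29 the conclusion holds.
q = 31: 31 mod 15 = 1 — not in {2, 3, 4, 5, 7, 8, 11, 13, 14}.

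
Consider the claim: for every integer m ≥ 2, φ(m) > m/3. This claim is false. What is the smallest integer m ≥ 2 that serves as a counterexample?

m = 6

For m = 2, 3, 4, 5 the conclusion holds.
m = 6: φ(6) = 2 and 6/3 = 2, so φ(6) ≤ 6/3.
So m = 6 is the smallest counterexample.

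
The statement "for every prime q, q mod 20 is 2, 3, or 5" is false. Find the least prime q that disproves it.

A counterexample is any prime q such that the claim fails; we check each in order.
q = 2: 2 mod 20 = 2.
q = 3: 3 mod 20 = 3.
q = 5: 5 mod 20 = 5.
q = 7: 7 mod 20 = 7 — not in {2, 3, 5}.
Hence q = 7 is a counterexample.

q = 7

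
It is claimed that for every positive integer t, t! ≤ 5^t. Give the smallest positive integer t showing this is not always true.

t = 12

A counterexample is any positive integer t such that t! > 5^t; we check each in order.
The first 11 eligible values, up to t = 11, all satisfy the conclusion.
t = 12: t! = 479001600 and 5^t = 244140625, so 479001600 > 244140625.
Hence t = 12 is a counterexample.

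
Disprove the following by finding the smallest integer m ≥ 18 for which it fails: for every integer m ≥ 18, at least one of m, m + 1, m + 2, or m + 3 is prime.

The first 6 eligible values, up to m = 23, all satisfy the conclusion.
m = 24: 24 = 2 × 12; 25 = 5 × 5; 26 = 2 × 13; 27 = 3 × 9 — all composite.
Hence m = 24 is a counterexample.

m = 24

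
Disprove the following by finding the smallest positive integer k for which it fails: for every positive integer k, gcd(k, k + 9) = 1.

Check each positive integer k in order until gcd(k, k + 9) > 1.
For k = 1, 2 the conclusion holds.
k = 3: gcd(3, 12) = 3.
Hence k = 3 is a counterexample.

k = 3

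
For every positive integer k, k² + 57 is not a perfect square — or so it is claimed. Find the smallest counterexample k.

Check each positive integer k in order until k² + 57 is a perfect square.
The first 7 eligible values, up to k = 7, all satisfy the conclusion.
k = 8: 8² + 57 = 121 = 11², a perfect square.

k = 8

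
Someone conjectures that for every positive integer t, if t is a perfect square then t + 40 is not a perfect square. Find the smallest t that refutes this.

We need the least positive integer t for which t is a perfect square but t + 40 is a perfect square.
t = 1: 1 + 40 = 41, not a perfect square.
t = 4: 4 + 40 = 44, not a perfect square.
t = 9: 9 = 3² and 9 + 40 = 49 = 7².
Thus t = 9 disproves the claim, and no smaller t works.

t = 9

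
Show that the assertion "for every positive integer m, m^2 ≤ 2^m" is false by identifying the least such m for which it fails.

A counterexample is any positive integer m such that m^2 > 2^m; we check each in order.
For m = 1, 2 the conclusion holds.
m = 3: m^2 = 9 and 2^m = 8, so 9 > 8.
So m = 3 is the smallest counterexample.

m = 3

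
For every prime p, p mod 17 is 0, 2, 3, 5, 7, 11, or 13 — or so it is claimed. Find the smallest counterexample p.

p = 2: 2 mod 17 = 2.
p = 3: 3 mod 17 = 3.
p = 5: 5 mod 17 = 5.
p = 7: 7 mod 17 = 7.
p = 11: 11 mod 17 = 11.
p = 13: 13 mod 17 = 13.
p = 17: 17 mod 17 = 0.
p = 19: 19 mod 17 = 2.
p = 23: 23 mod 17 = 6 — not in {0, 2, 3, 5, 7, 11, 13}.

p = 23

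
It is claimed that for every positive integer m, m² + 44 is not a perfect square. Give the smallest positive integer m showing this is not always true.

Check each positive integer m in order until m² + 44 is a perfect square.
For m = 1, 2, 3, 4, 5, 6, 7, 8, 9 the conclusion holds.
m = 10: 10² + 44 = 144 = 12², a perfect square.
Thus m = 10 disproves the claim, and no smaller m works.

m = 10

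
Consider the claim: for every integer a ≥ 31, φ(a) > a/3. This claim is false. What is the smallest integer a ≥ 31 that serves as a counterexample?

a = 36

For a = 31, 32, 33, 34, 35 the conclusion holds.
a = 36: φ(36) = 12 and 36/3 = 12, so φ(36) ≤ 36/3.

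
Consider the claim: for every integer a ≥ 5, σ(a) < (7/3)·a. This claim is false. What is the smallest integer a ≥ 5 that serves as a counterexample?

a = 12

We need the least integer a ≥ 5 for which the claim fails.
For a = 5, 6, 7, 8, 9, 10, 11 the conclusion holds.
a = 12: σ(12) = 28; 28 ≥ 28.
So a = 12 is the smallest counterexample.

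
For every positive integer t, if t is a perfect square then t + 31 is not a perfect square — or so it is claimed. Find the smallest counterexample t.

t = 225

We need the least positive integer t for which t is a perfect square but t + 31 is a perfect square.
For t = 1, 4, 9, 16, …, 144, 169, 196 the conclusion holds.
t = 225: 225 = 15² and 225 + 31 = 256 = 16².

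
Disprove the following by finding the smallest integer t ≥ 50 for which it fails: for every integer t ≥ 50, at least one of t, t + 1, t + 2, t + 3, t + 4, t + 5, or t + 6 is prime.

Check each integer t ≥ 50 in order until t, t + 1, t + 2, t + 3, t + 4, t + 5, t + 6 are all composite.
The first 40 eligible values, up to t = 89, all satisfy the conclusion.
t = 90: 90 = 2 × 45; 91 = 7 × 13; 92 = 2 × 46; 93 = 3 × 31; 94 = 2 × 47; 95 = 5 × 19; 96 = 2 × 48 — all composite.

t = 90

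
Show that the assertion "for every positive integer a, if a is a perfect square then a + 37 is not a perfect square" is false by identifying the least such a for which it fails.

a = 324

A counterexample is any positive integer a such that a is a perfect square but a + 37 is a perfect square; we check each in order.
For a = 1, 4, 9, 16, …, 225, 256, 289 the conclusion holds.
a = 324: 324 = 18² and 324 + 37 = 361 = 19².
So a = 324 is the smallest counterexample.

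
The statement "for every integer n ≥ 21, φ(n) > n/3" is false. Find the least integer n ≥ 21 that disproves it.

n = 24

A counterexample is any integer n ≥ 21 such that the claim fails; we check each in order.
For n = 21, 22, 23 the conclusion holds.
n = 24: φ(24) = 8 and 24/3 = 8, so φ(24) ≤ 24/3.
Hence n = 24 is a counterexample.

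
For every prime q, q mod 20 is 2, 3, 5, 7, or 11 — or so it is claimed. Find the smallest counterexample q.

A counterexample is any prime q such that the claim fails; we check each in order.
The first 5 eligible values, up to q = 11, all satisfy the conclusion.
q = 13: 13 mod 20 = 13 — not in {2, 3, 5, 7, 11}.

q = 13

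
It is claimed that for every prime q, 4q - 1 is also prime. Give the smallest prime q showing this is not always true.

q = 7

q = 2: 4q - 1 = 7, prime.
q = 3: 4q - 1 = 11, prime.
q = 5: 4q - 1 = 19, prime.
q = 7: 4q - 1 = 27 = 3 × 9, not prime.
So q = 7 is the smallest counterexample.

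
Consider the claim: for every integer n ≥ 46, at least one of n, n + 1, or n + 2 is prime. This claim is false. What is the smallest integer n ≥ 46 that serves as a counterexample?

Check each integer n ≥ 46 in order until n, n + 1, n + 2 are all composite.
n = 46: 47 is prime.
n = 47: 47 is prime.
n = 48: 48 = 2 × 24; 49 = 7 × 7; 50 = 2 × 25 — all composite.
Thus n = 48 disproves the claim, and no smaller n works.

n = 48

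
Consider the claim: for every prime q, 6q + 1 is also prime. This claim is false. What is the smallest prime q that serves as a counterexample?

A counterexample is any prime q such that 6q + 1 is not prime; we check each in order.
q = 2: 6q + 1 = 13, prime.
q = 3: 6q + 1 = 19, prime.
q = 5: 6q + 1 = 31, prime.
q = 7: 6q + 1 = 43, prime.
q = 11: 6q + 1 = 67, prime.
q = 13: 6q + 1 = 79, prime.
q = 17: 6q + 1 = 103, prime.
q = 19: 6q + 1 = 115 = 5 × 23, not prime.

q = 19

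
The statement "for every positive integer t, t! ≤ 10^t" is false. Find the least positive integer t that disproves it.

t = 25

Check each positive integer t in order until t! > 10^t.
For t = 1, 2, 3, 4, …, 22, 23, 24 the conclusion holds.
t = 25: t! = 15511210043330985984000000 and 10^t = 10000000000000000000000000, so 15511210043330985984000000 > 10000000000000000000000000.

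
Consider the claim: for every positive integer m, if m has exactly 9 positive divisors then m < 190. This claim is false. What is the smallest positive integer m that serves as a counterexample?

m = 196

m = 36: τ(36) = 9; 36 < 190.
m = 100: τ(100) = 9; 100 < 190.
m = 196: τ(196) = 9; 196 ≥ 190.
Thus m = 196 disproves the claim, and no smaller m works.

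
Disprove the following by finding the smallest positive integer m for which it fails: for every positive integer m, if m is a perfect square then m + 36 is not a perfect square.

m = 64

A counterexample is any positive integer m such that m is a perfect square but m + 36 is a perfect square; we check each in order.
For m = 1, 4, 9, 16, 25, 36, 49 the conclusion holds.
m = 64: 64 = 8² and 64 + 36 = 100 = 10².
So m = 64 is the smallest counterexample.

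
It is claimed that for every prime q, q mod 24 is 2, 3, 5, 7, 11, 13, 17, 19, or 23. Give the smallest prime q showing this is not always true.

q = 73

Check each prime q in order until the claim fails.
For q = 2, 3, 5, 7, …, 61, 67, 71 the conclusion holds.
q = 73: 73 mod 24 = 1 — not in {2, 3, 5, 7, 11, 13, 17, 19, 23}.
Thus q = 73 disproves the claim, and no smaller q works.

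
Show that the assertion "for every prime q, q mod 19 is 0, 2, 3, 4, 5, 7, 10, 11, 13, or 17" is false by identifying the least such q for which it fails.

We need the least prime q for which the claim fails.
For q = 2, 3, 5, 7, 11, 13, 17, 19, 23, 29 the conclusion holds.
q = 31: 31 mod 19 = 12 — not in {0, 2, 3, 4, 5, 7, 10, 11, 13, 17}.
Hence q = 31 is a counterexample.

q = 31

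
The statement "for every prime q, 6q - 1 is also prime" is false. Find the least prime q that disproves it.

q = 11

We need the least prime q for which 6q - 1 is not prime.
q = 2: 6q - 1 = 11, prime.
q = 3: 6q - 1 = 17, prime.
q = 5: 6q - 1 = 29, prime.
q = 7: 6q - 1 = 41, prime.
q = 11: 6q - 1 = 65 = 5 × 13, not prime.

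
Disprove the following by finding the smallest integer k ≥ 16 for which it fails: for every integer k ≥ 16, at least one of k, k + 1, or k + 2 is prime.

k = 20

The first 4 eligible values, up to k = 19, all satisfy the conclusion.
k = 20: 20 = 2 × 10; 21 = 3 × 7; 22 = 2 × 11 — all composite.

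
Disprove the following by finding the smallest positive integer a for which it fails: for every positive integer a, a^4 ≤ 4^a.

We need the least positive integer a for which a^4 > 4^a.
For a = 1, 2 the conclusion holds.
a = 3: a^4 = 81 and 4^a = 64, so 81 > 64.

a = 3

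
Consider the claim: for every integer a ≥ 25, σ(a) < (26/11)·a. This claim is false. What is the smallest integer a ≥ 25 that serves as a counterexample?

We need the least integer a ≥ 25 for which the claim fails.
The first 5 eligible values, up to a = 29, all satisfy the conclusion.
a = 30: σ(30) = 72; 72 ≥ 780/11.

a = 30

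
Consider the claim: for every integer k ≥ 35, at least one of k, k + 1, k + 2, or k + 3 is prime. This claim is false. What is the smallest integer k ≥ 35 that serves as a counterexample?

For k = 35, 36, 37, 38, …, 45, 46, 47 the conclusion holds.
k = 48: 48 = 2 × 24; 49 = 7 × 7; 50 = 2 × 25; 51 = 3 × 17 — all composite.
Hence k = 48 is a counterexample.

k = 48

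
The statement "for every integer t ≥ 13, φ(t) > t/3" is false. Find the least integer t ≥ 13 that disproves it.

t = 18

The first 5 eligible values, up to t = 17, all satisfy the conclusion.
t = 18: φ(18) = 6 and 18/3 = 6, so φ(18) ≤ 18/3.
Thus t = 18 disproves the claim, and no smaller t works.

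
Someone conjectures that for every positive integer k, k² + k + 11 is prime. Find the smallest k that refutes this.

A counterexample is any positive integer k such that k² + k + 11 is not prime; we check each in order.
For k = 1, 2, 3, 4, 5, 6, 7, 8, 9 the conclusion holds.
k = 10: k² + k + 11 = 121 = 11 × 11, composite.
Thus k = 10 disproves the claim, and no smaller k works.

k = 10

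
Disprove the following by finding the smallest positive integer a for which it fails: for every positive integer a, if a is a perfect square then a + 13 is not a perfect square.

A counterexample is any positive integer a such that a is a perfect square but a + 13 is a perfect square; we check each in order.
For a = 1, 4, 9, 16, 25 the conclusion holds.
a = 36: 36 = 6² and 36 + 13 = 49 = 7².
Thus a = 36 disproves the claim, and no smaller a works.

a = 36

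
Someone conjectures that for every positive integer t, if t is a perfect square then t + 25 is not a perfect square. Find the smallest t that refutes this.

t = 144

For t = 1, 4, 9, 16, …, 81, 100, 121 the conclusion holds.
t = 144: 144 = 12² and 144 + 25 = 169 = 13².
Thus t = 144 disproves the claim, and no smaller t works.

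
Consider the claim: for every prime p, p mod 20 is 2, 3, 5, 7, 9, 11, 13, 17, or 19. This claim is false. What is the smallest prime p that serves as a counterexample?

p = 41

A counterexample is any prime p such that the claim fails; we check each in order.
For p = 2, 3, 5, 7, …, 29, 31, 37 the conclusion holds.
p = 41: 41 mod 20 = 1 — not in {2, 3, 5, 7, 9, 11, 13, 17, 19}.
Thus p = 41 disproves the claim, and no smaller p works.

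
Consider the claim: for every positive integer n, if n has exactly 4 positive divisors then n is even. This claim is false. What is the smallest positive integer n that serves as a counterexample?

n = 15

A counterexample is any positive integer n such that n has exactly 4 positive divisors but n is odd; we check each in order.
The first 4 eligible values, up to n = 14, all satisfy the conclusion.
n = 15: divisors of 15: 1, 3, 5, 15; 15 is odd.
Hence n = 15 is a counterexample.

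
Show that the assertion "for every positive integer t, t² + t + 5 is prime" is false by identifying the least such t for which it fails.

We need the least positive integer t for which t² + t + 5 is not prime.
t = 1: t² + t + 5 = 7, prime.
t = 2: t² + t + 5 = 11, prime.
t = 3: t² + t + 5 = 17, prime.
t = 4: t² + t + 5 = 25 = 5 × 5, composite.

t = 4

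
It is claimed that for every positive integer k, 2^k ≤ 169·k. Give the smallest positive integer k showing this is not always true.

The first 10 eligible values, up to k = 10, all satisfy the conclusion.
k = 11: 2^k = 2048 and 169·k = 1859, so 2048 > 1859.
Hence k = 11 is a counterexample.

k = 11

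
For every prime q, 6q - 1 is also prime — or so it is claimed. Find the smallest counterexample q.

q = 11

q = 2: 6q - 1 = 11, prime.
q = 3: 6q - 1 = 17, prime.
q = 5: 6q - 1 = 29, prime.
q = 7: 6q - 1 = 41, prime.
q = 11: 6q - 1 = 65 = 5 × 13, not prime.
Hence q = 11 is a counterexample.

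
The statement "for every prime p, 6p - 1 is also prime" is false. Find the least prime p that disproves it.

A counterexample is any prime p such that 6p - 1 is not prime; we check each in order.
p = 2: 6p - 1 = 11, prime.
p = 3: 6p - 1 = 17, prime.
p = 5: 6p - 1 = 29, prime.
p = 7: 6p - 1 = 41, prime.
p = 11: 6p - 1 = 65 = 5 × 13, not prime.

p = 11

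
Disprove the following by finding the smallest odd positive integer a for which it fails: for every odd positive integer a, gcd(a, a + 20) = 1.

We need the least odd positive integer a for which gcd(a, a + 20) > 1.
For a = 1, 3 the conclusion holds.
a = 5: gcd(5, 25) = 5.

a = 5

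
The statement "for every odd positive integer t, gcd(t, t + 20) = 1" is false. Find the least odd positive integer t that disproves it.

t = 5

A counterexample is any odd positive integer t such that gcd(t, t + 20) > 1; we check each in order.
t = 1: gcd(1, 21) = 1.
t = 3: gcd(3, 23) = 1.
t = 5: gcd(5, 25) = 5.
Hence t = 5 is a counterexample.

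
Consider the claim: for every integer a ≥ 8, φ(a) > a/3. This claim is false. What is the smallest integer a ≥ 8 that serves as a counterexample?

a = 12

We need the least integer a ≥ 8 for which the claim fails.
a = 8: φ(8) = 4 and 8/3 = 8/3, so φ(8) > 8/3.
a = 9: φ(9) = 6 and 9/3 = 3, so φ(9) > 9/3.
a = 10: φ(10) = 4 and 10/3 = 10/3, so φ(10) > 10/3.
a = 11: φ(11) = 10 and 11/3 = 11/3, so φ(11) > 11/3.
a = 12: φ(12) = 4 and 12/3 = 4, so φ(12) ≤ 12/3.
Thus a = 12 disproves the claim, and no smaller a works.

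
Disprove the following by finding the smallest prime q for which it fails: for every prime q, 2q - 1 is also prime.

q = 5

A counterexample is any prime q such that 2q - 1 is not prime; we check each in order.
For q = 2, 3 the conclusion holds.
q = 5: 2q - 1 = 9 = 3 × 3, not prime.
Thus q = 5 disproves the claim, and no smaller q works.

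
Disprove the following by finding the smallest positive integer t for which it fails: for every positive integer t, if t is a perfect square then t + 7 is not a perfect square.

t = 9

Check each positive integer t in order until t is a perfect square but t + 7 is a perfect square.
For t = 1, 4 the conclusion holds.
t = 9: 9 = 3² and 9 + 7 = 16 = 4².
Thus t = 9 disproves the claim, and no smaller t works.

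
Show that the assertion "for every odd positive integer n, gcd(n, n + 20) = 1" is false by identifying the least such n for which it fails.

n = 5

We need the least odd positive integer n for which gcd(n, n + 20) > 1.
n = 1: gcd(1, 21) = 1.
n = 3: gcd(3, 23) = 1.
n = 5: gcd(5, 25) = 5.
So n = 5 is the smallest counterexample.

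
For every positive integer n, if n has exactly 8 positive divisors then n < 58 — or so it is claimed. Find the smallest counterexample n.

Check each positive integer n in order until n has exactly 8 positive divisors but the claim fails.
The first 6 eligible values, up to n = 56, all satisfy the conclusion.
n = 66: τ(66) = 8; 66 ≥ 58.
Thus n = 66 disproves the claim, and no smaller n works.

n = 66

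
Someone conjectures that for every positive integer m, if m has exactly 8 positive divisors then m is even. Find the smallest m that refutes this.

For m = 24, 30, 40, 42, …, 88, 102, 104 the conclusion holds.
m = 105: divisors of 105: 1, 3, 5, 7, 15, 21, 35, 105; 105 is odd.
Thus m = 105 disproves the claim, and no smaller m works.

m = 105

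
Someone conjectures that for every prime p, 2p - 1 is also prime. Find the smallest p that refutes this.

A counterexample is any prime p such that 2p - 1 is not prime; we check each in order.
p = 2: 2p - 1 = 3, prime.
p = 3: 2p - 1 = 5, prime.
p = 5: 2p - 1 = 9 = 3 × 3, not prime.
So p = 5 is the smallest counterexample.

p = 5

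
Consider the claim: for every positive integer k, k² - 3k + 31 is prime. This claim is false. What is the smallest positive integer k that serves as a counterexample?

Check each positive integer k in order until k² - 3k + 31 is not prime.
For k = 1, 2, 3 the conclusion holds.
k = 4: k² - 3k + 31 = 35 = 5 × 7, composite.

k = 4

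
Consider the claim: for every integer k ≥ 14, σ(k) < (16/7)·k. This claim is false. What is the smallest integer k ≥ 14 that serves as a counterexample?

Check each integer k ≥ 14 in order until the claim fails.
For k = 14, 15, 16, 17, 18, 19, 20, 21, 22, 23 the conclusion holds.
k = 24: σ(24) = 60; 60 ≥ 384/7.
Hence k = 24 is a counterexample.

k = 24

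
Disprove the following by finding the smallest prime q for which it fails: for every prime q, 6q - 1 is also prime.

q = 11

Check each prime q in order until 6q - 1 is not prime.
The first 4 eligible values, up to q = 7, all satisfy the conclusion.
q = 11: 6q - 1 = 65 = 5 × 13, not prime.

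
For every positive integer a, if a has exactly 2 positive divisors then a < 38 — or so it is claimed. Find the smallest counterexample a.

We need the least positive integer a for which a has exactly 2 positive divisors but the claim fails.
The first 12 eligible values, up to a = 37, all satisfy the conclusion.
a = 41: τ(41) = 2; 41 ≥ 38.
Thus a = 41 disproves the claim, and no smaller a works.

a = 41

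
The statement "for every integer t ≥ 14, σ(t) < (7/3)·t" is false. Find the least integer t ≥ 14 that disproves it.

For t = 14, 15, 16, 17, 18, 19, 20, 21, 22, 23 the conclusion holds.
t = 24: σ(24) = 60; 60 ≥ 56.
Thus t = 24 disproves the claim, and no smaller t works.

t = 24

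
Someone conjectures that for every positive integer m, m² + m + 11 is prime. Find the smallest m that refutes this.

A counterexample is any positive integer m such that m² + m + 11 is not prime; we check each in order.
For m = 1, 2, 3, 4, 5, 6, 7, 8, 9 the conclusion holds.
m = 10: m² + m + 11 = 121 = 11 × 11, composite.

m = 10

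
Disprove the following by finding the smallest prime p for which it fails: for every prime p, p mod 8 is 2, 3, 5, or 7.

p = 17

We need the least prime p for which the claim fails.
The first 6 eligible values, up to p = 13, all satisfy the conclusion.
p = 17: 17 mod 8 = 1 — not in {2, 3, 5, 7}.
So p = 17 is the smallest counterexample.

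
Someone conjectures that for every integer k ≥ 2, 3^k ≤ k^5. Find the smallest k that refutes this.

We need the least integer k ≥ 2 for which 3^k > k^5.
For k = 2, 3, 4, 5, 6, 7, 8, 9, 10 the conclusion holds.
k = 11: 3^k = 177147 and k^5 = 161051, so 177147 > 161051.
Thus k = 11 disproves the claim, and no smaller k works.

k = 11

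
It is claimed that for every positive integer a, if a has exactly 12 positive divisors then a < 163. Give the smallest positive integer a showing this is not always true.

We need the least positive integer a for which a has exactly 12 positive divisors but the claim fails.
For a = 60, 72, 84, 90, …, 150, 156, 160 the conclusion holds.
a = 198: τ(198) = 12; 198 ≥ 163.

a = 198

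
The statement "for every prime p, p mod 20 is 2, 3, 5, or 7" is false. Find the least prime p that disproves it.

For p = 2, 3, 5, 7 the conclusion holds.
p = 11: 11 mod 20 = 11 — not in {2, 3, 5, 7}.

p = 11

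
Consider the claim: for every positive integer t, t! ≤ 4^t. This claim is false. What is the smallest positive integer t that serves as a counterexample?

t = 9

A counterexample is any positive integer t such that t! > 4^t; we check each in order.
The first 8 eligible values, up to t = 8, all satisfy the conclusion.
t = 9: t! = 362880 and 4^t = 262144, so 362880 > 262144.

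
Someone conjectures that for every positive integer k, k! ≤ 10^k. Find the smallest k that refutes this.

k = 25

For k = 1, 2, 3, 4, …, 22, 23, 24 the conclusion holds.
k = 25: k! = 15511210043330985984000000 and 10^k = 10000000000000000000000000, so 15511210043330985984000000 > 10000000000000000000000000.
So k = 25 is the smallest counterexample.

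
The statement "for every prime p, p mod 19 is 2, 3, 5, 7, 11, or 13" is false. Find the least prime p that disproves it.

p = 17

For p = 2, 3, 5, 7, 11, 13 the conclusion holds.
p = 17: 17 mod 19 = 17 — not in {2, 3, 5, 7, 11, 13}.
Thus p = 17 disproves the claim, and no smaller p works.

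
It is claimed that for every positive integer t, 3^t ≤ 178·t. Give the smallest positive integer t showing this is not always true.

t = 7

Check each positive integer t in order until 3^t > 178·t.
t = 1: 3^t = 3 and 178·t = 178, so 3 ≤ 178.
t = 2: 3^t = 9 and 178·t = 356, so 9 ≤ 356.
t = 3: 3^t = 27 and 178·t = 534, so 27 ≤ 534.
t = 4: 3^t = 81 and 178·t = 712, so 81 ≤ 712.
t = 5: 3^t = 243 and 178·t = 890, so 243 ≤ 890.
t = 6: 3^t = 729 and 178·t = 1068, so 729 ≤ 1068.
t = 7: 3^t = 2187 and 178·t = 1246, so 2187 > 1246.
So t = 7 is the smallest counterexample.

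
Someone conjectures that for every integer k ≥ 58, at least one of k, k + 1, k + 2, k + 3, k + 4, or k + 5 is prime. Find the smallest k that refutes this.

A counterexample is any integer k ≥ 58 such that k, k + 1, k + 2, k + 3, k + 4, k + 5 are all composite; we check each in order.
The first 32 eligible values, up to k = 89, all satisfy the conclusion.
k = 90: 90 = 2 × 45; 91 = 7 × 13; 92 = 2 × 46; 93 = 3 × 31; 94 = 2 × 47; 95 = 5 × 19 — all composite.

k = 90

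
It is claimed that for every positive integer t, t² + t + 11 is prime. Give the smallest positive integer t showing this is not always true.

t = 10

A counterexample is any positive integer t such that t² + t + 11 is not prime; we check each in order.
For t = 1, 2, 3, 4, 5, 6, 7, 8, 9 the conclusion holds.
t = 10: t² + t + 11 = 121 = 11 × 11, composite.
Thus t = 10 disproves the claim, and no smaller t works.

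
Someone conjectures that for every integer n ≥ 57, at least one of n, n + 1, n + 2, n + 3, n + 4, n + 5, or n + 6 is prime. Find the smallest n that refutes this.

n = 90

A counterexample is any integer n ≥ 57 such that n, n + 1, n + 2, n + 3, n + 4, n + 5, n + 6 are all composite; we check each in order.
The first 33 eligible values, up to n = 89, all satisfy the conclusion.
n = 90: 90 = 2 × 45; 91 = 7 × 13; 92 = 2 × 46; 93 = 3 × 31; 94 = 2 × 47; 95 = 5 × 19; 96 = 2 × 48 — all composite.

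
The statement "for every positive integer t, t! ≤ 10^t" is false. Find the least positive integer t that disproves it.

t = 25

Check each positive integer t in order until t! > 10^t.
For t = 1, 2, 3, 4, …, 22, 23, 24 the conclusion holds.
t = 25: t! = 15511210043330985984000000 and 10^t = 10000000000000000000000000, so 15511210043330985984000000 > 10000000000000000000000000.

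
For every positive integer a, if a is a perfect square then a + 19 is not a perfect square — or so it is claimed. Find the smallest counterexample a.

a = 81

Check each positive integer a in order until a is a perfect square but a + 19 is a perfect square.
a = 1: 1 + 19 = 20, not a perfect square.
a = 4: 4 + 19 = 23, not a perfect square.
a = 9: 9 + 19 = 28, not a perfect square.
a = 16: 16 + 19 = 35, not a perfect square.
a = 25: 25 + 19 = 44, not a perfect square.
a = 36: 36 + 19 = 55, not a perfect square.
a = 49: 49 + 19 = 68, not a perfect square.
a = 64: 64 + 19 = 83, not a perfect square.
a = 81: 81 = 9² and 81 + 19 = 100 = 10².
Thus a = 81 disproves the claim, and no smaller a works.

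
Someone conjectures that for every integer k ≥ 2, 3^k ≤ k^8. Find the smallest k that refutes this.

k = 23

We need the least integer k ≥ 2 for which 3^k > k^8.
For k = 2, 3, 4, 5, …, 20, 21, 22 the conclusion holds.
k = 23: 3^k = 94143178827 and k^8 = 78310985281, so 94143178827 > 78310985281.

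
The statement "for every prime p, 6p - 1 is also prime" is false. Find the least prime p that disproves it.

p = 11

Check each prime p in order until 6p - 1 is not prime.
The first 4 eligible values, up to p = 7, all satisfy the conclusion.
p = 11: 6p - 1 = 65 = 5 × 13, not prime.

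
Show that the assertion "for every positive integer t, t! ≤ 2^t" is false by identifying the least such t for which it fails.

t = 4

t = 1: t! = 1 and 2^t = 2, so 1 ≤ 2.
t = 2: t! = 2 and 2^t = 4, so 2 ≤ 4.
t = 3: t! = 6 and 2^t = 8, so 6 ≤ 8.
t = 4: t! = 24 and 2^t = 16, so 24 > 16.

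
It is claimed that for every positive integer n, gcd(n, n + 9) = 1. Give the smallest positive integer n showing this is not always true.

n = 3

We need the least positive integer n for which gcd(n, n + 9) > 1.
For n = 1, 2 the conclusion holds.
n = 3: gcd(3, 12) = 3.
Thus n = 3 disproves the claim, and no smaller n works.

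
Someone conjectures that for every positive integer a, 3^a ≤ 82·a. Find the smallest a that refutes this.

For a = 1, 2, 3, 4, 5 the conclusion holds.
a = 6: 3^a = 729 and 82·a = 492, so 729 > 492.

a = 6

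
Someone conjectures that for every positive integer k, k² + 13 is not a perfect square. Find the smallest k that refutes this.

k = 6

A counterexample is any positive integer k such that k² + 13 is a perfect square; we check each in order.
For k = 1, 2, 3, 4, 5 the conclusion holds.
k = 6: 6² + 13 = 49 = 7², a perfect square.
Thus k = 6 disproves the claim, and no smaller k works.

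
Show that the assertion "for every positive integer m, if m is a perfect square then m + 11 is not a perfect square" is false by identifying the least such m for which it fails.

We need the least positive integer m for which m is a perfect square but m + 11 is a perfect square.
The first 4 eligible values, up to m = 16, all satisfy the conclusion.
m = 25: 25 = 5² and 25 + 11 = 36 = 6².
Hence m = 25 is a counterexample.

m = 25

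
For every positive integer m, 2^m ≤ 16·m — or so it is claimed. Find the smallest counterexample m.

We need the least positive integer m for which 2^m > 16·m.
For m = 1, 2, 3, 4, 5, 6 the conclusion holds.
m = 7: 2^m = 128 and 16·m = 112, so 128 > 112.
So m = 7 is the smallest counterexample.

m = 7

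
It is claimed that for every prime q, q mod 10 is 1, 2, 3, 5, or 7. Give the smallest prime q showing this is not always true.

q = 19

For q = 2, 3, 5, 7, 11, 13, 17 the conclusion holds.
q = 19: 19 mod 10 = 9 — not in {1, 2, 3, 5, 7}.
Hence q = 19 is a counterexample.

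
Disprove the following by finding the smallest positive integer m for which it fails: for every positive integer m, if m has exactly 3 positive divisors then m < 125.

m = 169

Check each positive integer m in order until m has exactly 3 positive divisors but the claim fails.
m = 4: τ(4) = 3; 4 < 125.
m = 9: τ(9) = 3; 9 < 125.
m = 25: τ(25) = 3; 25 < 125.
m = 49: τ(49) = 3; 49 < 125.
m = 121: τ(121) = 3; 121 < 125.
m = 169: τ(169) = 3; 169 ≥ 125.
Hence m = 169 is a counterexample.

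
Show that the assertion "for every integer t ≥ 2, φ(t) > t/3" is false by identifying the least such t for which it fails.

A counterexample is any integer t ≥ 2 such that the claim fails; we check each in order.
The first 4 eligible values, up to t = 5, all satisfy the conclusion.
t = 6: φ(6) = 2 and 6/3 = 2, so φ(6) ≤ 6/3.
So t = 6 is the smallest counterexample.

t = 6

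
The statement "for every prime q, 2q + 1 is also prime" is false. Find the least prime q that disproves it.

q = 7

Check each prime q in order until 2q + 1 is not prime.
q = 2: 2q + 1 = 5, prime.
q = 3: 2q + 1 = 7, prime.
q = 5: 2q + 1 = 11, prime.
q = 7: 2q + 1 = 15 = 3 × 5, not prime.
Hence q = 7 is a counterexample.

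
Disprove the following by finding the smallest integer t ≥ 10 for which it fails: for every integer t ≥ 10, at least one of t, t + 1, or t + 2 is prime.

t = 14

The first 4 eligible values, up to t = 13, all satisfy the conclusion.
t = 14: 14 = 2 × 7; 15 = 3 × 5; 16 = 2 × 8 — all composite.
Thus t = 14 disproves the claim, and no smaller t works.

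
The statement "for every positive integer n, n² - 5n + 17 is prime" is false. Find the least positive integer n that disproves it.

n = 13

We need the least positive integer n for which n² - 5n + 17 is not prime.
For n = 1, 2, 3, 4, …, 10, 11, 12 the conclusion holds.
n = 13: n² - 5n + 17 = 121 = 11 × 11, composite.
So n = 13 is the smallest counterexample.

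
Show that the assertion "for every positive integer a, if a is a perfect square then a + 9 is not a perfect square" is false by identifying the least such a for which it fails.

We need the least positive integer a for which a is a perfect square but a + 9 is a perfect square.
For a = 1, 4, 9 the conclusion holds.
a = 16: 16 = 4² and 16 + 9 = 25 = 5².
So a = 16 is the smallest counterexample.

a = 16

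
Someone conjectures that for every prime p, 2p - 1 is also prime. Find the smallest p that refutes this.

p = 5

A counterexample is any prime p such that 2p - 1 is not prime; we check each in order.
For p = 2, 3 the conclusion holds.
p = 5: 2p - 1 = 9 = 3 × 3, not prime.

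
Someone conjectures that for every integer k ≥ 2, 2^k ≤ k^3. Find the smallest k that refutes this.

For k = 2, 3, 4, 5, 6, 7, 8, 9 the conclusion holds.
k = 10: 2^k = 1024 and k^3 = 1000, so 1024 > 1000.

k = 10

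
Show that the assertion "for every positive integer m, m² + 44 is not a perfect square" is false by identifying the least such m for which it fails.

m = 10

We need the least positive integer m for which m² + 44 is a perfect square.
For m = 1, 2, 3, 4, 5, 6, 7, 8, 9 the conclusion holds.
m = 10: 10² + 44 = 144 = 12², a perfect square.
Hence m = 10 is a counterexample.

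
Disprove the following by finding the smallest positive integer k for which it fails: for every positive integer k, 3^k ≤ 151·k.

k = 7

A counterexample is any positive integer k such that 3^k > 151·k; we check each in order.
For k = 1, 2, 3, 4, 5, 6 the conclusion holds.
k = 7: 3^k = 2187 and 151·k = 1057, so 2187 > 1057.
Hence k = 7 is a counterexample.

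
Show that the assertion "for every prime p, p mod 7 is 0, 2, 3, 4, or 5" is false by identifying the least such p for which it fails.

p = 13

For p = 2, 3, 5, 7, 11 the conclusion holds.
p = 13: 13 mod 7 = 6 — not in {0, 2, 3, 4, 5}.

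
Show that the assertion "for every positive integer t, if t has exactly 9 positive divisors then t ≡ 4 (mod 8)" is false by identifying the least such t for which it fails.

t = 225

t = 36: τ(36) = 9; 36 ≡ 4 (mod 8).
t = 100: τ(100) = 9; 100 ≡ 4 (mod 8).
t = 196: τ(196) = 9; 196 ≡ 4 (mod 8).
t = 225: τ(225) = 9; 225 ≡ 1 (mod 8).
Hence t = 225 is a counterexample.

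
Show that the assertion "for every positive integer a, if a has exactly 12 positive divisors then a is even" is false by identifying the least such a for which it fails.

a = 315

We need the least positive integer a for which a has exactly 12 positive divisors but a is odd.
For a = 60, 72, 84, 90, …, 294, 306, 308 the conclusion holds.
a = 315: divisors of 315: 12 divisors; 315 is odd.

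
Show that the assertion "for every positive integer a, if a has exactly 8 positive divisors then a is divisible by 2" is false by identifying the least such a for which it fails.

Check each positive integer a in order until a has exactly 8 positive divisors but a is not divisible by 2.
For a = 24, 30, 40, 42, …, 88, 102, 104 the conclusion holds.
a = 105: τ(105) = 8; 105 mod 2 = 1.

a = 105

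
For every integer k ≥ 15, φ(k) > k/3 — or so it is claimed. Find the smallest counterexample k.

A counterexample is any integer k ≥ 15 such that the claim fails; we check each in order.
For k = 15, 16, 17 the conclusion holds.
k = 18: φ(18) = 6 and 18/3 = 6, so φ(18) ≤ 18/3.

k = 18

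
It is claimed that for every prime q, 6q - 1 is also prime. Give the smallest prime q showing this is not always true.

A counterexample is any prime q such that 6q - 1 is not prime; we check each in order.
q = 2: 6q - 1 = 11, prime.
q = 3: 6q - 1 = 17, prime.
q = 5: 6q - 1 = 29, prime.
q = 7: 6q - 1 = 41, prime.
q = 11: 6q - 1 = 65 = 5 × 13, not prime.
Hence q = 11 is a counterexample.

q = 11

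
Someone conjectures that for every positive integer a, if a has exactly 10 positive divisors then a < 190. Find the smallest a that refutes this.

Check each positive integer a in order until a has exactly 10 positive divisors but the claim fails.
a = 48: τ(48) = 10; 48 < 190.
a = 80: τ(80) = 10; 80 < 190.
a = 112: τ(112) = 10; 112 < 190.
a = 162: τ(162) = 10; 162 < 190.
a = 176: τ(176) = 10; 176 < 190.
a = 208: τ(208) = 10; 208 ≥ 190.

a = 208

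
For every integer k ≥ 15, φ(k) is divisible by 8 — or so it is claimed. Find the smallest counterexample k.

For k = 15, 16, 17 the conclusion holds.
k = 18: φ(18) = 6; 6 mod 8 = 6.
Thus k = 18 disproves the claim, and no smaller k works.

k = 18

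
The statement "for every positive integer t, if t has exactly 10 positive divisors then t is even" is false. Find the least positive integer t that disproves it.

Check each positive integer t in order until t has exactly 10 positive divisors but t is odd.
The first 9 eligible values, up to t = 368, all satisfy the conclusion.
t = 405: divisors of 405: 10 divisors; 405 is odd.
Hence t = 405 is a counterexample.

t = 405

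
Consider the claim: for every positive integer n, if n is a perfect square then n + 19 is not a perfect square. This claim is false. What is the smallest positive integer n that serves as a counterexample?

n = 81

We need the least positive integer n for which n is a perfect square but n + 19 is a perfect square.
The first 8 eligible values, up to n = 64, all satisfy the conclusion.
n = 81: 81 = 9² and 81 + 19 = 100 = 10².
Hence n = 81 is a counterexample.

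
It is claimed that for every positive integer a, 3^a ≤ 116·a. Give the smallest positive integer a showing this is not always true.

A counterexample is any positive integer a such that 3^a > 116·a; we check each in order.
a = 1: 3^a = 3 and 116·a = 116, so 3 ≤ 116.
a = 2: 3^a = 9 and 116·a = 232, so 9 ≤ 232.
a = 3: 3^a = 27 and 116·a = 348, so 27 ≤ 348.
a = 4: 3^a = 81 and 116·a = 464, so 81 ≤ 464.
a = 5: 3^a = 243 and 116·a = 580, so 243 ≤ 580.
a = 6: 3^a = 729 and 116·a = 696, so 729 > 696.
Hence a = 6 is a counterexample.

a = 6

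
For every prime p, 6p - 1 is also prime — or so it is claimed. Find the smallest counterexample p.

p = 11

We need the least prime p for which 6p - 1 is not prime.
p = 2: 6p - 1 = 11, prime.
p = 3: 6p - 1 = 17, prime.
p = 5: 6p - 1 = 29, prime.
p = 7: 6p - 1 = 41, prime.
p = 11: 6p - 1 = 65 = 5 × 13, not prime.
Hence p = 11 is a counterexample.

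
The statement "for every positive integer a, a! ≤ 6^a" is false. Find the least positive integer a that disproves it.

A counterexample is any positive integer a such that a! > 6^a; we check each in order.
For a = 1, 2, 3, 4, …, 11, 12, 13 the conclusion holds.
a = 14: a! = 87178291200 and 6^a = 78364164096, so 87178291200 > 78364164096.
So a = 14 is the smallest counterexample.

a = 14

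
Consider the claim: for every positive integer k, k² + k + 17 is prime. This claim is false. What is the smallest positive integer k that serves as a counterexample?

The first 15 eligible values, up to k = 15, all satisfy the conclusion.
k = 16: k² + k + 17 = 289 = 17 × 17, composite.
Hence k = 16 is a counterexample.

k = 16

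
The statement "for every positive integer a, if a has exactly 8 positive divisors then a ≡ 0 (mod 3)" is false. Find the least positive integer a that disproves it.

a = 40

A counterexample is any positive integer a such that a has exactly 8 positive divisors but the claim fails; we check each in order.
For a = 24, 30 the conclusion holds.
a = 40: τ(40) = 8; 40 ≡ 1 (mod 3).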